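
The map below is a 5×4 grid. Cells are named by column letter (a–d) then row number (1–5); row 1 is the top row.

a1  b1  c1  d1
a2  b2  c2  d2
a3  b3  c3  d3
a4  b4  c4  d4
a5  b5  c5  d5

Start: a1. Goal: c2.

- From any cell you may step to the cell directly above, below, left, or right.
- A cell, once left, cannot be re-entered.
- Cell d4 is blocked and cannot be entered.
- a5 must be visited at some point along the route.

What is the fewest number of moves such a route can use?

Any route passes through a5 somewhere between a1 and c2. Summing Manhattan distances along the two legs (a1 → a5 → c2) gives a lower bound of 4 + 5 = 9 moves.
A route of 9 moves achieves this: a1 → a2 → a3 → a4 → a5 → b5 → b4 → b3 → b2 → c2.
Since 9 matches the lower bound, it is optimal.

9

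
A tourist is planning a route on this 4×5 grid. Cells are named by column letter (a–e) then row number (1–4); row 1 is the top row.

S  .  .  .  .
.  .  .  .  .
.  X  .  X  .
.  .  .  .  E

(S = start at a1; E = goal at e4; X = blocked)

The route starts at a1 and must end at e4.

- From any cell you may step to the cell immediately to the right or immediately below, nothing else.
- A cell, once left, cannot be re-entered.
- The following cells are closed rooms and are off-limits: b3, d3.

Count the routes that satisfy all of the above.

A right/down-only route from a1 to e4 makes exactly 3 down-moves and 4 right-moves in some order.
With no other constraints that would be C(7,3) = 35 routes.
Subtract routes through each blocked cell (inclusion–exclusion for overlaps): − through b3: 12 − through d3: 20 + through b3&d3: 6 → 9.
That gives 9 routes.

9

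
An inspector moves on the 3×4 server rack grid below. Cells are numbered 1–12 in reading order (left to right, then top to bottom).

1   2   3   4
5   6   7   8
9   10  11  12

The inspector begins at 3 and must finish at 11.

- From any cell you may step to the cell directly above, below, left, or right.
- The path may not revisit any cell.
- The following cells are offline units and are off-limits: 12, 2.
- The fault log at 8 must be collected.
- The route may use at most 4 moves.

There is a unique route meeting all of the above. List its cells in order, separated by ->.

3 -> 4 -> 8 -> 7 -> 11

Any route must reach 8 and still end at 11 within 4 moves, so the order of the required stops is forced.
Route from 3: right 1 to 4, down 1 to 8, left 1 to 7, down 1 to 11 — 4 moves in all.
Check: all required cells visited; 4 ≤ 4 moves.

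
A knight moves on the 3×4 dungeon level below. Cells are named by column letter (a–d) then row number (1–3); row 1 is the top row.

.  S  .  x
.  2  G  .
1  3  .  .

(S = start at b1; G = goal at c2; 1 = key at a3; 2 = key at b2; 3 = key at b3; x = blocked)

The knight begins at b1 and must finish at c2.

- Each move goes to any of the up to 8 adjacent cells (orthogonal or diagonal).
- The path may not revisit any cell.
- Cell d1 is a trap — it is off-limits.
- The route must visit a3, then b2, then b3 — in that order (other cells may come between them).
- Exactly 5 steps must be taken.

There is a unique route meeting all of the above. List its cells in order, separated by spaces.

The waypoints must appear in the order a3, b2, b3, with no cell reused.
Route from b1: down-left 1 to a2, down 1 to a3, up-right 1 to b2, down 1 to b3, up-right 1 to c2 — 5 moves in all.
Check: order respected (1 at step 2, 2 at step 3, 3 at step 4); 5 moves as required.

b1 a2 a3 b2 b3 c2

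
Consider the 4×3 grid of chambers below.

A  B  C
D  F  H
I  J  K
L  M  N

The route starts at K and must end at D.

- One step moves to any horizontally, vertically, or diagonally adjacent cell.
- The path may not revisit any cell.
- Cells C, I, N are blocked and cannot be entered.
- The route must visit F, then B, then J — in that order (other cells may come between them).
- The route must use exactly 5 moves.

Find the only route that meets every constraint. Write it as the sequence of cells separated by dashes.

The waypoints must appear in the order F, B, J, with no cell reused.
Route from K: up-left 1 to F, up 1 to B, down-right 1 to H, down-left 1 to J, up-left 1 to D — 5 moves in all.
Check: order respected (F at step 1, B at step 2, J at step 4); 5 moves as required.

K - F - B - H - J - D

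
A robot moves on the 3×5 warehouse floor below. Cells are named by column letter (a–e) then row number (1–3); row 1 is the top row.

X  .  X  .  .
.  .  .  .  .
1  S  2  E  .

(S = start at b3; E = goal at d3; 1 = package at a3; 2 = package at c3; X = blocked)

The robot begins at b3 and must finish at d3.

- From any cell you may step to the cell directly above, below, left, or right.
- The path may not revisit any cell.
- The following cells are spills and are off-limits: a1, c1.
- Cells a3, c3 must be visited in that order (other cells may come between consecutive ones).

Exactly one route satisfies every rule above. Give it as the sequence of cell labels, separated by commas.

The waypoints must appear in the order a3, c3, with no cell reused.
Route from b3: left 1 to a3, up 1 to a2, right 2 to c2, down 1 to c3, right 1 to d3 — 6 moves in all.
Check: order respected (1 at step 1, 2 at step 5).

b3, a3, a2, b2, c2, c3, d3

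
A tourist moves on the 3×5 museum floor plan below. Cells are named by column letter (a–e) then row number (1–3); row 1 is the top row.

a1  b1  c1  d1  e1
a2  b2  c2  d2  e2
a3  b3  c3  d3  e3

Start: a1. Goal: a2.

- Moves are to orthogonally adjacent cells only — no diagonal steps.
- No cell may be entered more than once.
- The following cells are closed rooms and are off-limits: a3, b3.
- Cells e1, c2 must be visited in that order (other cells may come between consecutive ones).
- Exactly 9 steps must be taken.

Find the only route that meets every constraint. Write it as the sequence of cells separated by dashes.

a1 - b1 - c1 - d1 - e1 - e2 - d2 - c2 - b2 - a2

The waypoints must appear in the order e1, c2, with no cell reused.
Route from a1: right 4 to e1, down 1 to e2, left 4 to a2 — 9 moves in all.
Check: order respected (e1 at step 4, c2 at step 7); 9 moves as required.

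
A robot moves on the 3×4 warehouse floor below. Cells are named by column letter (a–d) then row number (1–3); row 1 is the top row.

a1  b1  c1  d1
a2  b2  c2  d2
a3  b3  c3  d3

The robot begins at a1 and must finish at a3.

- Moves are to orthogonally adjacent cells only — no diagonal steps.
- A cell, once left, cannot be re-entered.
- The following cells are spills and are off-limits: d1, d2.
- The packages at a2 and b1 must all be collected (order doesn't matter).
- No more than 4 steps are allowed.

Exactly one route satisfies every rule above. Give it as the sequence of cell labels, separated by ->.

a1 -> b1 -> b2 -> a2 -> a3

The 4-move cap with required stops at a2, b1 leaves no slack for detours.
Route from a1: right to b1, down to b2, left to a2, down to a3 — 4 moves in all.
Check: all required cells visited; 4 ≤ 4 moves.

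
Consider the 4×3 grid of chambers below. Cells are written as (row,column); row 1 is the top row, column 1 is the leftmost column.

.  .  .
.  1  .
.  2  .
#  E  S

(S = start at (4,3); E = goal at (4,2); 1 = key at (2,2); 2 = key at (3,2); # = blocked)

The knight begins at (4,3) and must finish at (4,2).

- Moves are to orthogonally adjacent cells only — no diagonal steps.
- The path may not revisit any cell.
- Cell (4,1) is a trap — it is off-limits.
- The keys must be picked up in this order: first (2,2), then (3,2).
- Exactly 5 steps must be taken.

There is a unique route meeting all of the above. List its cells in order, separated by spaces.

The waypoints must appear in the order (2,2), (3,2), with no cell reused.
Route from (4,3): 2× up (reaching (2,3)), left to (2,2), 2× down (reaching (4,2)) — 5 moves in all.
Check: order respected (1 at step 3, 2 at step 4); 5 moves as required.

(4,3) (3,3) (2,3) (2,2) (3,2) (4,2)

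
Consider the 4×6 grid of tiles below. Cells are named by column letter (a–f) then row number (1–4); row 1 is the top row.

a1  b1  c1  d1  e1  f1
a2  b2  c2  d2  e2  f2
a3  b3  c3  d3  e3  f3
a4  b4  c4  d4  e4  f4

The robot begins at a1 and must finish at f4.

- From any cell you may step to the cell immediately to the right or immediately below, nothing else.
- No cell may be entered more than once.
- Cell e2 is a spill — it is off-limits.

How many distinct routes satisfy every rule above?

41

A right/down-only route from a1 to f4 makes exactly 3 down-moves and 5 right-moves in some order.
With no other constraints that would be C(8,3) = 56 routes.
Subtract routes through each blocked cell (inclusion–exclusion for overlaps): − through e2: 15 → 41.
That gives 41 routes.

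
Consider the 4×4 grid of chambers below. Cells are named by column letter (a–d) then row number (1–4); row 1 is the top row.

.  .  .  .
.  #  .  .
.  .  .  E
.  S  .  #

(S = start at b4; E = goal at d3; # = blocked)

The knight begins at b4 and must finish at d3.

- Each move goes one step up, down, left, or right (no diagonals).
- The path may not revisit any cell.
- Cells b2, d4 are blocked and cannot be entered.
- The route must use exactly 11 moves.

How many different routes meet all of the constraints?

Need simple routes of exactly 11 moves from b4 to d3 (Manhattan distance 3, so 4 moves are spent on a detour and 4 undoing it).
Enumerating: b4 b3 a3 a2 a1 b1 c1 d1 d2 c2 c3 d3 | b4 a4 a3 a2 a1 b1 c1 d1 d2 c2 c3 d3 | b4 c4 c3 b3 a3 a2 a1 b1 c1 c2 d2 d3 | b4 c4 c3 b3 a3 a2 a1 b1 c1 d1 d2 d3.
That gives 4 routes.

4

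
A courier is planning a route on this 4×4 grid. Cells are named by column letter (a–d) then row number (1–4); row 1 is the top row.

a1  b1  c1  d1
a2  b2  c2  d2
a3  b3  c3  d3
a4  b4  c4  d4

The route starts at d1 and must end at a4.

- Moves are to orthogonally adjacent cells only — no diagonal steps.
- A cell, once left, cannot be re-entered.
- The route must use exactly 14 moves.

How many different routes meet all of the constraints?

32

Need simple routes of exactly 14 moves from d1 to a4 (Manhattan distance 6, so 4 moves are spent on a detour and 4 undoing it).
Branch systematically from the start, pruning whenever the remaining move budget drops below the Manhattan distance to a4 or differs from it in parity. Grouping the completions by first move — via d2: 16; via c1: 16 — and summing: 16 + 16 = 32.
That gives 32 routes.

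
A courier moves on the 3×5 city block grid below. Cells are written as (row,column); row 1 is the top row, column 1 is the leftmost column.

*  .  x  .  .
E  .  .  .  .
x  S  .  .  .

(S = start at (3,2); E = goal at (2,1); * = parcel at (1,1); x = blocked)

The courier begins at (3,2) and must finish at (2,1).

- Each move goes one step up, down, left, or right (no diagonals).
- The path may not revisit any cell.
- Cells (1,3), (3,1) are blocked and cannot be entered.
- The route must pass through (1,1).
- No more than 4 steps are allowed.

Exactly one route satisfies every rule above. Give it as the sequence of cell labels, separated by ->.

(3,2) -> (2,2) -> (1,2) -> (1,1) -> (2,1)

The budget equals the shortest possible length, so every move has to be on a shortest route through the required cells.
Route from (3,2): 2× up (reaching (1,2)), left to (1,1), down to (2,1) — 4 moves in all.
Check: all required cells visited; 4 ≤ 4 moves.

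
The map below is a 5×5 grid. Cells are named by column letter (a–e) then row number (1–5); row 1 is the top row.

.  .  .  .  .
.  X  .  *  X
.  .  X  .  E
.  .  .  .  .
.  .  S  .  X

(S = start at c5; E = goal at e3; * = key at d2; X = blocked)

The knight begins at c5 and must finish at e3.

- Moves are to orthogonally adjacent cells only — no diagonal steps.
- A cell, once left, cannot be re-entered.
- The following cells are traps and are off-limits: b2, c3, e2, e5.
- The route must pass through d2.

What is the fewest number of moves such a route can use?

12

Any route passes through d2 somewhere between c5 and e3. Summing Manhattan distances along the two legs (c5 → d2 → e3) gives a lower bound of 4 + 2 = 6 moves.
The shortest route satisfying every rule uses 12 moves: c5 → c4 → b4 → b3 → a3 → a2 → a1 → b1 → c1 → c2 → d2 → d3 → e3.
The no-revisit rule (legs can't share cells) pushes the minimum above the 6-move bound; an exhaustive check rules out every length from 6 to 11 (on a 4-connected grid the length of any start-to-goal walk has the same parity as the Manhattan bound, so only lengths 6, 8, 10, … need checking), leaving 12 as the minimum.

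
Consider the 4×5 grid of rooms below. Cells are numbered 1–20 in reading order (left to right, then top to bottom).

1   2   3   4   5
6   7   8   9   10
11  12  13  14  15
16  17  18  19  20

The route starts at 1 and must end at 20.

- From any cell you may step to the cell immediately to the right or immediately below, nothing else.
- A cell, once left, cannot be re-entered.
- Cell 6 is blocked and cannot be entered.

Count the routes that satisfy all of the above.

A right/down-only route from 1 to 20 makes exactly 3 down-moves and 4 right-moves in some order.
With no other constraints that would be C(7,3) = 35 routes.
Subtract routes through each blocked cell (inclusion–exclusion for overlaps): − through 6: 15 → 20.
That gives 20 routes.

20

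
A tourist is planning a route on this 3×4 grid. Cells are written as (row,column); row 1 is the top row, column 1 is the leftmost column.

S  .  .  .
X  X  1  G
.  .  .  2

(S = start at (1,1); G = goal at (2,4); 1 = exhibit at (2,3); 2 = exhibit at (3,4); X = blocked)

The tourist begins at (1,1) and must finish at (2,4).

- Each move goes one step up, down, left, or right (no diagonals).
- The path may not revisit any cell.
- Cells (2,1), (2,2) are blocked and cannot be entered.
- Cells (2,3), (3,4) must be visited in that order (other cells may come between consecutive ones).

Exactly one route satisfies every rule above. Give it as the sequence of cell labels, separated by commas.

The waypoints must appear in the order (2,3), (3,4), with no cell reused.
Route from (1,1): 2× right (reaching (1,3)), 2× down (reaching (3,3)), right to (3,4), up to (2,4) — 6 moves in all.
Check: order respected (1 at step 3, 2 at step 5).

(1,1), (1,2), (1,3), (2,3), (3,3), (3,4), (2,4)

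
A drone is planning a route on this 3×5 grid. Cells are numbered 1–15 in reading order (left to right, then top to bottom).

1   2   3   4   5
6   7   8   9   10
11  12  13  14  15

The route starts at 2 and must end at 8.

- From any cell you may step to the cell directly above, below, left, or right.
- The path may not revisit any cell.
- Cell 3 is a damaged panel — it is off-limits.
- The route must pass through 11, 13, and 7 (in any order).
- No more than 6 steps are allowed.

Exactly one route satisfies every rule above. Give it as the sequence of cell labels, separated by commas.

The 6-move cap with required stops at 11, 13, 7 leaves no slack for detours.
Route from 2: down 1 to 7, left 1 to 6, down 1 to 11, right 2 to 13, up 1 to 8 — 6 moves in all.
Check: all required cells visited; 6 ≤ 6 moves.

2, 7, 6, 11, 12, 13, 8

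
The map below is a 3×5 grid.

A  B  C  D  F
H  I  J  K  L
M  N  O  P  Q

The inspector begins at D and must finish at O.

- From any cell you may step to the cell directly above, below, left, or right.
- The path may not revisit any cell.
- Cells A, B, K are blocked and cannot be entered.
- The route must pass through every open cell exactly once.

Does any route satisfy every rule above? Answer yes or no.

no

Exhausting the options from D, every branch either dead-ends against blocked cells, would have to re-enter a cell already used, or reaches the goal with a constraint still unmet.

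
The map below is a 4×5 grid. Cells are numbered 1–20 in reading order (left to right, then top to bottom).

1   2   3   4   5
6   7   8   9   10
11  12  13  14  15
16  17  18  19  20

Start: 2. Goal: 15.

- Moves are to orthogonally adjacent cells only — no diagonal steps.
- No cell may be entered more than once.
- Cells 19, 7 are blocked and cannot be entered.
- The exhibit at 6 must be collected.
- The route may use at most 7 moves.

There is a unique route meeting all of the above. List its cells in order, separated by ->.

2 -> 1 -> 6 -> 11 -> 12 -> 13 -> 14 -> 15

The budget equals the shortest possible length, so every move has to be on a shortest route through the required cells.
Route from 2: left to 1, 2× down (reaching 11), 4× right (reaching 15) — 7 moves in all.
Check: all required cells visited; 7 ≤ 7 moves.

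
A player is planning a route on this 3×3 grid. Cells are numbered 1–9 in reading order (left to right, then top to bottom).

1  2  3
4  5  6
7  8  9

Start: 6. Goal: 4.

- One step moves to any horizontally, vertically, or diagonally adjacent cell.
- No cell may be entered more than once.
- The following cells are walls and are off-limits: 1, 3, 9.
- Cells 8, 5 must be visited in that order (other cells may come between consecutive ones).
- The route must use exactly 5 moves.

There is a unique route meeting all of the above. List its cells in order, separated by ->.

6 -> 8 -> 7 -> 5 -> 2 -> 4

The waypoints must appear in the order 8, 5, with no cell reused.
Route from 6: down-left to 8, left to 7, up-right to 5, up to 2, down-left to 4 — 5 moves in all.
Check: order respected (8 at step 1, 5 at step 3); 5 moves as required.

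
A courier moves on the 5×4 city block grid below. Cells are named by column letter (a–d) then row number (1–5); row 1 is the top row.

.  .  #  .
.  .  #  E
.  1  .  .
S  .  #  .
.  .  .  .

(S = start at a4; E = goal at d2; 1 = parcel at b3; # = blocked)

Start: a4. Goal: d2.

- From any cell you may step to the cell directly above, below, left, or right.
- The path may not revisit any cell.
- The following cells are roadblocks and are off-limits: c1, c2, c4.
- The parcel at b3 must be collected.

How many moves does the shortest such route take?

Any route passes through b3 somewhere between a4 and d2. Summing Manhattan distances along the two legs (a4 → b3 → d2) gives a lower bound of 2 + 3 = 5 moves.
A route of 5 moves achieves this: a4 → a3 → b3 → c3 → d3 → d2.
Since 5 matches the lower bound, it is optimal.

5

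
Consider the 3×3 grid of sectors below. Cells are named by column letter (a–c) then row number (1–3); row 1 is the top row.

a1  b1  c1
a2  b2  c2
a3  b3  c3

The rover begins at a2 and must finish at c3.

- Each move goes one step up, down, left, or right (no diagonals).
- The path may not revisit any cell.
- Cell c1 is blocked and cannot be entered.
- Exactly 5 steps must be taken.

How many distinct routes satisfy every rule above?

3

Need simple routes of exactly 5 moves from a2 to c3 (Manhattan distance 3, so 1 moves are spent on a detour and 1 undoing it).
Enumerating: a2 a1 b1 b2 b3 c3 | a2 a1 b1 b2 c2 c3 | a2 a3 b3 b2 c2 c3.
That gives 3 routes.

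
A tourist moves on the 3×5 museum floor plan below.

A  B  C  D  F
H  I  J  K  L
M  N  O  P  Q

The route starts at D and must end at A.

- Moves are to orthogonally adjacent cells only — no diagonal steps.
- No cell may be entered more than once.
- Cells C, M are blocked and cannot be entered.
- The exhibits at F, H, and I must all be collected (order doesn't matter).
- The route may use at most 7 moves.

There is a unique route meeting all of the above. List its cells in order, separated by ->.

Any route must reach F, H, and I and still end at A within 7 moves, so the order of the required stops is forced.
Route from D: right 1 to F, down 1 to L, left 4 to H, up 1 to A — 7 moves in all.
Check: all required cells visited; 7 ≤ 7 moves.

D -> F -> L -> K -> J -> I -> H -> A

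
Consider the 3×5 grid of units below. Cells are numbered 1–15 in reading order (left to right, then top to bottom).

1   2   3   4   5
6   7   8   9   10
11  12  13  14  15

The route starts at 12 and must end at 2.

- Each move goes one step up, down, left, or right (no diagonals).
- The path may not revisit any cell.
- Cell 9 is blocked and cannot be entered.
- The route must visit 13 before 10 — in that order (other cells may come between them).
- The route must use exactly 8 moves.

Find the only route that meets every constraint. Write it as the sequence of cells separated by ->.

12 -> 13 -> 14 -> 15 -> 10 -> 5 -> 4 -> 3 -> 2

The waypoints must appear in the order 13, 10, with no cell reused.
Route from 12: 3× right (reaching 15), 2× up (reaching 5), 3× left (reaching 2) — 8 moves in all.
Check: order respected (13 at step 1, 10 at step 4); 8 moves as required.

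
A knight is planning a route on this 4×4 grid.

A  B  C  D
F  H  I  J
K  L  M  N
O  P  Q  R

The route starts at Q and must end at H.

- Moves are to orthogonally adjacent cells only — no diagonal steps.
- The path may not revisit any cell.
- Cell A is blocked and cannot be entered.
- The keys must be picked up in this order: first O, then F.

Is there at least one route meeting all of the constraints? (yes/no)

yes

One route that works: Q → P → O → K → F → H.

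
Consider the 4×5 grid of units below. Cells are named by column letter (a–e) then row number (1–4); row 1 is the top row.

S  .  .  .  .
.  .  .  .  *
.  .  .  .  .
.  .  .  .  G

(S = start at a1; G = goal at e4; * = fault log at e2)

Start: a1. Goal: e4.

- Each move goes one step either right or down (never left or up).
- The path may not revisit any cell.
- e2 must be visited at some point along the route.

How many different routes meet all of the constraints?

5

A right/down-only route from a1 to e4 makes exactly 3 down-moves and 4 right-moves in some order.
With no other constraints that would be C(7,3) = 35 routes.
Split at e2 and multiply the segment counts: a1→e2: 5; e2→e4: 1; product = 5.
That gives 5 routes.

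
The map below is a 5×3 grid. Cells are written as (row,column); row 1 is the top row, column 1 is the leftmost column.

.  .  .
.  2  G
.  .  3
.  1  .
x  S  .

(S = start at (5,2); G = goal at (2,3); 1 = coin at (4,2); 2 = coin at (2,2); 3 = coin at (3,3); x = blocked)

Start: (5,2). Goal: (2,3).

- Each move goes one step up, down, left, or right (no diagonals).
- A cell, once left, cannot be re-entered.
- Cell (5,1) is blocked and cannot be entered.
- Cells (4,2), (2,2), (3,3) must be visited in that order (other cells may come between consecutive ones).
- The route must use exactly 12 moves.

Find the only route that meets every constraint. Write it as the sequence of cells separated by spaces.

(5,2) (5,3) (4,3) (4,2) (4,1) (3,1) (2,1) (1,1) (1,2) (2,2) (3,2) (3,3) (2,3)

The waypoints must appear in the order (4,2), (2,2), (3,3), with no cell reused.
Route from (5,2): right 1 to (5,3), up 1 to (4,3), left 2 to (4,1), up 3 to (1,1), right 1 to (1,2), down 2 to (3,2), right 1 to (3,3), up 1 to (2,3) — 12 moves in all.
Check: order respected (1 at step 3, 2 at step 9, 3 at step 11); 12 moves as required.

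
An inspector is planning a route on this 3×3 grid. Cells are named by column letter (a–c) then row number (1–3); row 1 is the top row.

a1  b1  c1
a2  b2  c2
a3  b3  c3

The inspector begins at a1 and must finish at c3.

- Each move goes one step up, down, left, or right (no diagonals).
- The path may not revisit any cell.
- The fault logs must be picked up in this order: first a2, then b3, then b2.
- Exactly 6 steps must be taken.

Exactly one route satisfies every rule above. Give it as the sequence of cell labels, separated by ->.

The waypoints must appear in the order a2, b3, b2, with no cell reused.
Route from a1: down 2 to a3, right 1 to b3, up 1 to b2, right 1 to c2, down 1 to c3 — 6 moves in all.
Check: order respected (a2 at step 1, b3 at step 3, b2 at step 4); 6 moves as required.

a1 -> a2 -> a3 -> b3 -> b2 -> c2 -> c3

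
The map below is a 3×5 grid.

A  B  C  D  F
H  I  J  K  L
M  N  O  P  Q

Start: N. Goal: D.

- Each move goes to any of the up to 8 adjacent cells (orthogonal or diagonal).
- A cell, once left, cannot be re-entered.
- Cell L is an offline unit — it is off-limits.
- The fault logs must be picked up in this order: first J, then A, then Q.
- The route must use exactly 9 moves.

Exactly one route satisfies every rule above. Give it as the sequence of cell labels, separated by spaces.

N J B A I O P Q K D

The waypoints must appear in the order J, A, Q, with no cell reused.
Route from N: up-right 1 to J, up-left 1 to B, left 1 to A, down-right 2 to O, right 2 to Q, up-left 1 to K, up 1 to D — 9 moves in all.
Check: order respected (J at step 1, A at step 3, Q at step 7); 9 moves as required.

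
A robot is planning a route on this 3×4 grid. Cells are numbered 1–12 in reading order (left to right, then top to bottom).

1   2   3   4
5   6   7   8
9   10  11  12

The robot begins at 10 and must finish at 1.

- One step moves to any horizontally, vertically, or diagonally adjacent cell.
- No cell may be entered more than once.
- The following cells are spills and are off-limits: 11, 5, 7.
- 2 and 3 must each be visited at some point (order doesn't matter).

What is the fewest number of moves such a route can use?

4

Any route passes through 2 and 3 in some order between 10 and 1. Summing Chebyshev distances along each leg and taking the cheapest ordering (10 → 3 → 2 → 1) gives a lower bound of 2 + 1 + 1 = 4 moves.
A route of 4 moves achieves this: 10 → 6 → 3 → 2 → 1.
Since 4 matches the lower bound, it is optimal.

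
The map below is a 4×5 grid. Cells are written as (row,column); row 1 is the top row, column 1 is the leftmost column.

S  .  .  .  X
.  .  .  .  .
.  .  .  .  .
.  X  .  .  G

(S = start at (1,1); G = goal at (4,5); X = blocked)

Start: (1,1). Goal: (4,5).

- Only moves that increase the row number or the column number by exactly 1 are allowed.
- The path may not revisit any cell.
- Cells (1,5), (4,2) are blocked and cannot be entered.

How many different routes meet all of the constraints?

30

A right/down-only route from (1,1) to (4,5) makes exactly 3 down-moves and 4 right-moves in some order.
With no other constraints that would be C(7,3) = 35 routes.
Subtract routes through each blocked cell (inclusion–exclusion for overlaps): − through (1,5): 1 − through (4,2): 4 → 30.
That gives 30 routes.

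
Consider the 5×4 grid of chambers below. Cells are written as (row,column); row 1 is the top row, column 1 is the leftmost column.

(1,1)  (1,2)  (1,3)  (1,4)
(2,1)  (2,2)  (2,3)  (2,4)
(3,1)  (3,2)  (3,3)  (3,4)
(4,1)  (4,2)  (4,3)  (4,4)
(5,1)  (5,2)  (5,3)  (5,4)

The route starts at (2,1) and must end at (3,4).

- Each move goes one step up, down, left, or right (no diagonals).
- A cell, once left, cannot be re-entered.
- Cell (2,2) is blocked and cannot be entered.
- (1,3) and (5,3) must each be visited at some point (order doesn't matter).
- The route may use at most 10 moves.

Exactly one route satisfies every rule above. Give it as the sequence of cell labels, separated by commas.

Any route must reach (1,3) and (5,3) and still end at (3,4) within 10 moves, so the order of the required stops is forced.
Route from (2,1): up 1 to (1,1), right 2 to (1,3), down 4 to (5,3), right 1 to (5,4), up 2 to (3,4) — 10 moves in all.
Check: all required cells visited; 10 ≤ 10 moves.

(2,1), (1,1), (1,2), (1,3), (2,3), (3,3), (4,3), (5,3), (5,4), (4,4), (3,4)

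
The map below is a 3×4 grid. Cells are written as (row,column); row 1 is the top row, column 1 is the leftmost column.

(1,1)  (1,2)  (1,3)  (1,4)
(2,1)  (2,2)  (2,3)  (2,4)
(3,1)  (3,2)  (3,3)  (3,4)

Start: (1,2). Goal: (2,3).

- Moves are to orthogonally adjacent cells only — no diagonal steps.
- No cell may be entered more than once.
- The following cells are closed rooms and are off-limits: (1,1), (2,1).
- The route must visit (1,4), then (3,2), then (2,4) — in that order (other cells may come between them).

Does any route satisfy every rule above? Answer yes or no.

Ignoring the required order, 2 revisit-free routes from (1,2) to (2,3) pass through all of (1,4), (3,2), and (2,4); the waypoint orders that occur are (3,2) → (2,4) → (1,4) (1); (1,4) → (2,4) → (3,2) (1) — never (1,4) → (3,2) → (2,4).

no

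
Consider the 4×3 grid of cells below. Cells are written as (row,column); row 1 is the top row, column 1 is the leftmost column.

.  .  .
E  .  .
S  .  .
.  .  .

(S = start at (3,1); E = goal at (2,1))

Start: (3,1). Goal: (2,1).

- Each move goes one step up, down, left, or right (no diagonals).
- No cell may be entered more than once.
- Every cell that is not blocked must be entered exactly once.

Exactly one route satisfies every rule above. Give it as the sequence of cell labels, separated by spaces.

(3,1) (4,1) (4,2) (4,3) (3,3) (3,2) (2,2) (2,3) (1,3) (1,2) (1,1) (2,1)

Need to visit all 12 open cells exactly once, starting at (3,1) and ending at (2,1).
Cell (4,1) has only two open neighbours ((3,1) and (4,2)), so the path must pass straight through it: one of those is the cell it's entered from and the other is where it exits.
Route from (3,1): down 1 to (4,1), right 2 to (4,3), up 1 to (3,3), left 1 to (3,2), up 1 to (2,2), right 1 to (2,3), up 1 to (1,3), left 2 to (1,1), down 1 to (2,1) — 11 moves in all.
Check: all 12 open cells covered.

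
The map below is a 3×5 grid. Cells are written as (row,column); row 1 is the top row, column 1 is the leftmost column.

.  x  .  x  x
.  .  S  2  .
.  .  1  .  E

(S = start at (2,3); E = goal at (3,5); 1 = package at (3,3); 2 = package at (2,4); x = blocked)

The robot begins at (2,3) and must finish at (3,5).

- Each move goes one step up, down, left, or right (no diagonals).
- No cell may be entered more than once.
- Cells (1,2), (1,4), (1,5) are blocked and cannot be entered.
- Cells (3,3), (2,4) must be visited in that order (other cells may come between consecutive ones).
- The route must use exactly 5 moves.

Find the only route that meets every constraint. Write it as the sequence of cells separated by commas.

The waypoints must appear in the order (3,3), (2,4), with no cell reused.
Route from (2,3): down to (3,3), right to (3,4), up to (2,4), right to (2,5), down to (3,5) — 5 moves in all.
Check: order respected (1 at step 1, 2 at step 3); 5 moves as required.

(2,3), (3,3), (3,4), (2,4), (2,5), (3,5)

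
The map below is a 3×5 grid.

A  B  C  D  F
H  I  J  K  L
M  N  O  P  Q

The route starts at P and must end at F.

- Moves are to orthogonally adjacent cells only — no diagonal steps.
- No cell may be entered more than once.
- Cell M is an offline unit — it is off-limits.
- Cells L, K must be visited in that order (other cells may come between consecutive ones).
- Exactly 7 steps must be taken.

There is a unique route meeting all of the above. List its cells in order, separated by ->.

P -> Q -> L -> K -> J -> C -> D -> F

The waypoints must appear in the order L, K, with no cell reused.
Route from P: right 1 to Q, up 1 to L, left 2 to J, up 1 to C, right 2 to F — 7 moves in all.
Check: order respected (L at step 2, K at step 3); 7 moves as required.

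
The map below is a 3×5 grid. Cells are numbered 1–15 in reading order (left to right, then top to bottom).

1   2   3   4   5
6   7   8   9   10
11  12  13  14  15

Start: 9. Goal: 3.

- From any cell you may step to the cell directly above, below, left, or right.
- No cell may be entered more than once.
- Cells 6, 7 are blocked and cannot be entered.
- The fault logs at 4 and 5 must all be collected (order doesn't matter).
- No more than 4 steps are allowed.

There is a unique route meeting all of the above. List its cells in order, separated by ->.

Any route must reach 4 and 5 and still end at 3 within 4 moves, so the order of the required stops is forced.
Route from 9: right 1 to 10, up 1 to 5, left 2 to 3 — 4 moves in all.
Check: all required cells visited; 4 ≤ 4 moves.

9 -> 10 -> 5 -> 4 -> 3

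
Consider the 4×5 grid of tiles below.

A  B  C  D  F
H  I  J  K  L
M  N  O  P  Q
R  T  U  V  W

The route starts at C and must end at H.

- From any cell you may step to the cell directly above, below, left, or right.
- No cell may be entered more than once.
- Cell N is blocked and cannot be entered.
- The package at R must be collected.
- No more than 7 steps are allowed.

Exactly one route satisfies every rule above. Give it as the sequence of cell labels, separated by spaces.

C J O U T R M H

The budget equals the shortest possible length, so every move has to be on a shortest route through the required cells.
Route from C: down 3 to U, left 2 to R, up 2 to H — 7 moves in all.
Check: all required cells visited; 7 ≤ 7 moves.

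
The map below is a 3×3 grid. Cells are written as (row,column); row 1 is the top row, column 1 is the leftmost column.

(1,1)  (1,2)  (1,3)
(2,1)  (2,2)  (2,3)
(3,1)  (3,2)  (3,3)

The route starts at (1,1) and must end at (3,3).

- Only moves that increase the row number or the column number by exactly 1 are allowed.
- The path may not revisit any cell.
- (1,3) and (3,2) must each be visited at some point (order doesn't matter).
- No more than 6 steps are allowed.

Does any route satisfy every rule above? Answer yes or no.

no

(3,2) is below but to the left of (1,3): going (1,3) → (3,2) would need a leftward move and (3,2) → (1,3) an upward move, so no right/down-only route can visit both required cells.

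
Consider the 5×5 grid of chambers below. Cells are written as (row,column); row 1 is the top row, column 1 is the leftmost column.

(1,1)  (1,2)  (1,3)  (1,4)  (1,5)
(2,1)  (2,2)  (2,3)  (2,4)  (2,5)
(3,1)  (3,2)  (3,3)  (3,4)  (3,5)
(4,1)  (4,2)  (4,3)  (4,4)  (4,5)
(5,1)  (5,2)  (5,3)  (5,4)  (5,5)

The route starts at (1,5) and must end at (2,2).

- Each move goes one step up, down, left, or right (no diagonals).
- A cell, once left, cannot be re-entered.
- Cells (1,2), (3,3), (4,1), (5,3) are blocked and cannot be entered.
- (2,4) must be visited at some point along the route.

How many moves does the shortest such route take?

Any route passes through (2,4) somewhere between (1,5) and (2,2). Summing Manhattan distances along the two legs ((1,5) → (2,4) → (2,2)) gives a lower bound of 2 + 2 = 4 moves.
A route of 4 moves achieves this: (1,5) → (2,5) → (2,4) → (2,3) → (2,2).
Since 4 matches the lower bound, it is optimal.

4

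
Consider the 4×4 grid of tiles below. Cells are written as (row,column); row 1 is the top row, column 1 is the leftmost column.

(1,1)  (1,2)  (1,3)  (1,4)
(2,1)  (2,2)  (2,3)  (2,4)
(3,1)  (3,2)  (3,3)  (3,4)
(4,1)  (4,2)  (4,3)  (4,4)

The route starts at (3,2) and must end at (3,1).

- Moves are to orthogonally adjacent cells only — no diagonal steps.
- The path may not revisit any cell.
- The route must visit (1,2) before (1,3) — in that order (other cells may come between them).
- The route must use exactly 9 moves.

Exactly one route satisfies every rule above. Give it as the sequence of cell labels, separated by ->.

The waypoints must appear in the order (1,2), (1,3), with no cell reused.
Route from (3,2): up 2 to (1,2), right 1 to (1,3), down 3 to (4,3), left 2 to (4,1), up 1 to (3,1) — 9 moves in all.
Check: order respected ((1,2) at step 2, (1,3) at step 3); 9 moves as required.

(3,2) -> (2,2) -> (1,2) -> (1,3) -> (2,3) -> (3,3) -> (4,3) -> (4,2) -> (4,1) -> (3,1)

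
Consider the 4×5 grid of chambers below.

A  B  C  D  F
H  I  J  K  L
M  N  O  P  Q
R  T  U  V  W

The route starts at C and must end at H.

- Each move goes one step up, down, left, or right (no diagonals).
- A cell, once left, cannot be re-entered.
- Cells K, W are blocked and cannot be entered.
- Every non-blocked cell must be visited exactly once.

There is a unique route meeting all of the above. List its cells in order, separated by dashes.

C - D - F - L - Q - P - V - U - T - R - M - N - O - J - I - B - A - H

Need to visit all 18 open cells exactly once, starting at C and ending at H.
Cell L has only two open neighbours (F and Q), so the path must pass straight through it: one of those is the cell it's entered from and the other is where it exits.
Route from C: 2× right (reaching F), 2× down (reaching Q), left to P, down to V, 3× left (reaching R), up to M, 2× right (reaching O), up to J, left to I, up to B, left to A, down to H — 17 moves in all.
Check: all 18 open cells covered.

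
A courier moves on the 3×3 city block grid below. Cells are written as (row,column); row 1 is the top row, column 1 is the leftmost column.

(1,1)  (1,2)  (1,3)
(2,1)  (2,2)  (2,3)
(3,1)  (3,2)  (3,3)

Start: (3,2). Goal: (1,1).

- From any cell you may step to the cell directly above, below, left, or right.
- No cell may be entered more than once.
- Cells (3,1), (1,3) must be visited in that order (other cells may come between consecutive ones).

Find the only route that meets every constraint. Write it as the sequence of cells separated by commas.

(3,2), (3,1), (2,1), (2,2), (2,3), (1,3), (1,2), (1,1)

The waypoints must appear in the order (3,1), (1,3), with no cell reused.
Route from (3,2): left to (3,1), up to (2,1), 2× right (reaching (2,3)), up to (1,3), 2× left (reaching (1,1)) — 7 moves in all.
Check: order respected ((3,1) at step 1, (1,3) at step 5).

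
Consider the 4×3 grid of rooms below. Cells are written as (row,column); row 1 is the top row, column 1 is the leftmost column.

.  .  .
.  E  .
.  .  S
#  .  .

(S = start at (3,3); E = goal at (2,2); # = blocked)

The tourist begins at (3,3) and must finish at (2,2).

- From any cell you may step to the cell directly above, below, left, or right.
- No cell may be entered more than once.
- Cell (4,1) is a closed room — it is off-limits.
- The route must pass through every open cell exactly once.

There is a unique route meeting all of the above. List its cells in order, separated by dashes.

(3,3) - (4,3) - (4,2) - (3,2) - (3,1) - (2,1) - (1,1) - (1,2) - (1,3) - (2,3) - (2,2)

Need to visit all 11 open cells exactly once, starting at (3,3) and ending at (2,2).
Cell (4,3) has only two open neighbours ((3,3) and (4,2)), so the path must pass straight through it: one of those is the cell it's entered from and the other is where it exits.
Route from (3,3): down 1 to (4,3), left 1 to (4,2), up 1 to (3,2), left 1 to (3,1), up 2 to (1,1), right 2 to (1,3), down 1 to (2,3), left 1 to (2,2) — 10 moves in all.
Check: all 11 open cells covered.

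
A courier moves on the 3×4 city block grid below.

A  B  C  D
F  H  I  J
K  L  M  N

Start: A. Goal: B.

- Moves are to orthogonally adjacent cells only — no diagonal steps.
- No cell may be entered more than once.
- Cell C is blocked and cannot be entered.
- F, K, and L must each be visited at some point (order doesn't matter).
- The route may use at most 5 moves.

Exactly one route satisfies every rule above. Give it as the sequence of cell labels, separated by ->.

A -> F -> K -> L -> H -> B

The 5-move cap with required stops at F, K, L leaves no slack for detours.
Route from A: down 2 to K, right 1 to L, up 2 to B — 5 moves in all.
Check: all required cells visited; 5 ≤ 5 moves.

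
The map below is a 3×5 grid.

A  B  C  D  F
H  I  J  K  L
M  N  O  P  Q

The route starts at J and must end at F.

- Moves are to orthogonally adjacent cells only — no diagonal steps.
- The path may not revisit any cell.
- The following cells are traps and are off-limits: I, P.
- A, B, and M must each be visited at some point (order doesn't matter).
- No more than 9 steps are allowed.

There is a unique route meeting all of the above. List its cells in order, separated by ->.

J -> O -> N -> M -> H -> A -> B -> C -> D -> F

The 9-move cap with required stops at A, B, M leaves no slack for detours.
Route from J: down to O, 2× left (reaching M), 2× up (reaching A), 4× right (reaching F) — 9 moves in all.
Check: all required cells visited; 9 ≤ 9 moves.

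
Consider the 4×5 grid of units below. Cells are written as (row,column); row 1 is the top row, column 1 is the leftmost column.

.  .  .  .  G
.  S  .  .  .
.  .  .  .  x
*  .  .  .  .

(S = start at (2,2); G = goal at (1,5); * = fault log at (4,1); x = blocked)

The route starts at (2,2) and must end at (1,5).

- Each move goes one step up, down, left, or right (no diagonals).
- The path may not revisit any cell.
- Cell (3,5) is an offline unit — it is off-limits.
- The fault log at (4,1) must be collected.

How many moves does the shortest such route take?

10

Any route passes through (4,1) somewhere between (2,2) and (1,5). Summing Manhattan distances along the two legs ((2,2) → (4,1) → (1,5)) gives a lower bound of 3 + 7 = 10 moves.
A route of 10 moves achieves this: (2,2) → (3,2) → (4,2) → (4,1) → (3,1) → (2,1) → (1,1) → (1,2) → (1,3) → (1,4) → (1,5).
Since 10 matches the lower bound, it is optimal.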